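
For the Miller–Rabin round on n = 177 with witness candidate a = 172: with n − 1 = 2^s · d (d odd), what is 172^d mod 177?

n − 1 = 176 = 2^4 · 11, so s = 4 and d = 11.
172^11 mod 177 = 157.

157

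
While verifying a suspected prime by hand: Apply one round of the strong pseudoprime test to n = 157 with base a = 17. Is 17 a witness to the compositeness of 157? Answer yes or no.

n − 1 = 156 = 2^2 · 39, so s = 2 and d = 39.
x_0 = 17^39 mod 157 = 1.
x_0 = 1, so 17 is not a witness.

no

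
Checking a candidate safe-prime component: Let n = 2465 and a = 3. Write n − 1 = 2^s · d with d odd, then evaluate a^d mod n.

n − 1 = 2464 = 2^5 · 77, so s = 5 and d = 77.
Repeated squaring mod 2465: 3^1 ≡ 3, 3^2 ≡ 9, 3^4 ≡ 81, 3^8 ≡ 1631, 3^16 ≡ 426, 3^32 ≡ 1531, 3^64 ≡ 2211.
77 = 64 + 8 + 4 + 1, so 3^77 ≡ 2211·1631·81·3 ≡ 2018 (mod 2465).

2018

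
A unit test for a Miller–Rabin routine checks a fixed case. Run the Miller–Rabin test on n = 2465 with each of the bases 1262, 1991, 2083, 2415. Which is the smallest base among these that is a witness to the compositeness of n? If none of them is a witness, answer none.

1991

n − 1 = 2464 = 2^5 · 77, so s = 5 and d = 77.
Base 1262: x_0 = 1262^77 mod 2465 = 157. x_0 is neither 1 nor 2464, so continue squaring. x_1 = 157^2 mod 2465 = 2464. x_1 ≡ −1, so 1262 is not a witness.
Base 1991: x_0 = 1991^77 mod 2465 = 916. x_0 is neither 1 nor 2464, so continue squaring. x_1 = 916^2 mod 2465 = 956. x_2 = 956^2 mod 2465 = 1886. x_3 = 1886^2 mod 2465 = 1. x_3 = 1 but x_2 ≠ ±1, a nontrivial square root of 1 — 1991 is a witness and 2465 is composite.
Base 2083: x_0 = 2083^77 mod 2465 = 1538. x_0 is neither 1 nor 2464, so continue squaring. x_1 = 1538^2 mod 2465 = 1509. x_2 = 1509^2 mod 2465 = 1886. x_3 = 1886^2 mod 2465 = 1. x_3 = 1 but x_2 ≠ ±1, a nontrivial square root of 1 — 2083 is a witness and 2465 is composite.
Base 2415: x_0 = 2415^77 mod 2465 = 2245. x_0 is neither 1 nor 2464, so continue squaring. x_1 = 2245^2 mod 2465 = 1565. x_2 = 1565^2 mod 2465 = 1480. x_3 = 1480^2 mod 2465 = 1480. x_4 = 1480^2 mod 2465 = 1480. Reached i = s−1 = 4 without hitting −1: 2415 is a Miller–Rabin witness and 2465 is composite.
The smallest witness among the given bases is 1991.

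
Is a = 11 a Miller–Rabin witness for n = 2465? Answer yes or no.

n − 1 = 2464 = 2^5 · 77, so s = 5 and d = 77.
x_0 = 11^77 mod 2465 = 1061.
x_0 is neither 1 nor 2464, so continue squaring.
x_1 = 1061^2 mod 2465 = 1681.
x_2 = 1681^2 mod 2465 = 871.
x_3 = 871^2 mod 2465 = 1886.
x_4 = 1886^2 mod 2465 = 1.
x_4 = 1 but x_3 ≠ ±1, a nontrivial square root of 1 — 11 is a witness and 2465 is composite.

yes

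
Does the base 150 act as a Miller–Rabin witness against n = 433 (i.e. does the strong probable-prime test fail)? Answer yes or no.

n − 1 = 432 = 2^4 · 27, so s = 4 and d = 27.
x_0 = 150^27 mod 433 = 1.
x_0 = 1, so 150 is not a witness.

no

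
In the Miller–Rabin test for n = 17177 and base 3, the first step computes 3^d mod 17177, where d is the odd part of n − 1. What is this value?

n − 1 = 17176 = 2^3 · 2147, so s = 3 and d = 2147.
Repeated squaring mod 17177: 3^1 ≡ 3, 3^2 ≡ 9, 3^4 ≡ 81, 3^8 ≡ 6561, 3^16 ≡ 1159, 3^32 ≡ 3475, 3^64 ≡ 194, 3^128 ≡ 3282, 3^256 ≡ 1545, 3^512 ≡ 16599, 3^1024 ≡ 7721, 3^2048 ≡ 9651.
2147 = 2048 + 64 + 32 + 2 + 1, so 3^2147 ≡ 9651·194·3475·9·3 ≡ 7940 (mod 17177).

7940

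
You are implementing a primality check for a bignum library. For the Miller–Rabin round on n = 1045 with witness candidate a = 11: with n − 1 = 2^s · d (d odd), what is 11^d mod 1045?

286

n − 1 = 1044 = 2^2 · 261, so s = 2 and d = 261.
11^261 mod 1045 = 286.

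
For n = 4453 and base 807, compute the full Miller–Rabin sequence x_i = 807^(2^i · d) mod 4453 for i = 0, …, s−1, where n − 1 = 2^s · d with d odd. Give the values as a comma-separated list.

n − 1 = 4452 = 2^2 · 1113, so s = 2 and d = 1113.
x_0 = 807^1113 mod 4453 = 3293.
x_1 = 3293^2 mod 4453 = 794.

3293, 794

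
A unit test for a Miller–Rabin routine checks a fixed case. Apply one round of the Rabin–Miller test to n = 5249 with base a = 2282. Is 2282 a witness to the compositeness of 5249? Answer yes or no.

n − 1 = 5248 = 2^7 · 41, so s = 7 and d = 41.
By repeated squaring, 2282^41 ≡ 1669 (mod 5249).
x_0 = 2282^41 mod 5249 = 1669.
x_0 is neither 1 nor 5248, so continue squaring.
x_1 = 1669^2 mod 5249 = 3591.
x_2 = 3591^2 mod 5249 = 3737.
x_3 = 3737^2 mod 5249 = 2829.
x_4 = 2829^2 mod 5249 = 3765.
x_5 = 3765^2 mod 5249 = 2925.
x_6 = 2925^2 mod 5249 = 5004.
Reached i = s−1 = 6 without hitting −1: 2282 is a Miller–Rabin witness and 5249 is composite.

yes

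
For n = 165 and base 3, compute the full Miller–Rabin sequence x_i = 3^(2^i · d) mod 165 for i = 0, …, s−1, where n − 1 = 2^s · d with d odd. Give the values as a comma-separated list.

n − 1 = 164 = 2^2 · 41, so s = 2 and d = 41.
x_0 = 3^41 mod 165 = 3.
x_1 = 3^2 mod 165 = 9.

3, 9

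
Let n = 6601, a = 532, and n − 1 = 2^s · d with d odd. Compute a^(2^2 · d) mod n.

3773

n − 1 = 6600 = 2^3 · 825, so s = 3 and d = 825.
x_0 = 532^825 mod 6601 = 1680.
x_1 = 1680^2 mod 6601 = 3773.
x_2 = 3773^2 mod 6601 = 3773.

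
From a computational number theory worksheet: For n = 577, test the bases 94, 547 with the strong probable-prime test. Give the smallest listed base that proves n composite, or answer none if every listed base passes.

n − 1 = 576 = 2^6 · 9, so s = 6 and d = 9.
Base 94: x_0 = 94^9 mod 577 = 83. x_0 is neither 1 nor 576, so continue squaring. x_1 = 83^2 mod 577 = 542. x_2 = 542^2 mod 577 = 71. x_3 = 71^2 mod 577 = 425. x_4 = 425^2 mod 577 = 24. x_5 = 24^2 mod 577 = 576. x_5 ≡ −1, so 94 is not a witness.
Base 547: x_0 = 547^9 mod 577 = 319. x_0 is neither 1 nor 576, so continue squaring. x_1 = 319^2 mod 577 = 209. x_2 = 209^2 mod 577 = 406. x_3 = 406^2 mod 577 = 391. x_4 = 391^2 mod 577 = 553. x_5 = 553^2 mod 577 = 576. x_5 ≡ −1, so 547 is not a witness.
No listed base is a witness for 577.

none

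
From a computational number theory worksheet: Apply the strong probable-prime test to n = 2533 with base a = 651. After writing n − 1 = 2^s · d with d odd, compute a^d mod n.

n − 1 = 2532 = 2^2 · 633, so s = 2 and d = 633.
Repeated squaring mod 2533: 651^1 ≡ 651, 651^2 ≡ 790, 651^4 ≡ 982, 651^8 ≡ 1784, 651^16 ≡ 1208, 651^32 ≡ 256, 651^64 ≡ 2211, 651^128 ≡ 2364, 651^256 ≡ 698, 651^512 ≡ 868.
633 = 512 + 64 + 32 + 16 + 8 + 1, so 651^633 ≡ 868·2211·256·1208·1784·651 ≡ 896 (mod 2533).

896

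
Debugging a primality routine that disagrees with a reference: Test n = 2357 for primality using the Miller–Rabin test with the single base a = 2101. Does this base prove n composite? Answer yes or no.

no

n − 1 = 2356 = 2^2 · 589, so s = 2 and d = 589.
x_0 = 2101^589 mod 2357 = 2356.
x_0 = 2356 ≡ −1, so 2101 is not a witness.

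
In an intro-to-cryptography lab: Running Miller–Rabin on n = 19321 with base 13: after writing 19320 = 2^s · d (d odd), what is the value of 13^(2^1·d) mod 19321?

19044

n − 1 = 19320 = 2^3 · 2415, so s = 3 and d = 2415.
Repeated squaring mod 19321: 13^1 ≡ 13, 13^2 ≡ 169, 13^4 ≡ 9240, 13^8 ≡ 17422, 13^16 ≡ 12495, 13^32 ≡ 11345, 13^64 ≡ 11844, 13^128 ≡ 9876, 13^256 ≡ 2968, 13^512 ≡ 17969, 13^1024 ≡ 11730, 13^2048 ≡ 8059.
2415 = 2048 + 256 + 64 + 32 + 8 + 4 + 2 + 1, so 13^2415 ≡ 8059·2968·11844·11345·17422·9240·169·13 ≡ 19183 (mod 19321).
x_0 = 19183.
x_1 = 19183^2 mod 19321 = 19044.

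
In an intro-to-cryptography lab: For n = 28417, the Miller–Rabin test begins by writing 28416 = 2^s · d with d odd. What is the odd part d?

111

Halving: 28416 → 14208 → 7104 → 3552 → 1776 → 888 → 444 → 222 → 111; 111 is odd.
So 28416 = 2^8 · 111.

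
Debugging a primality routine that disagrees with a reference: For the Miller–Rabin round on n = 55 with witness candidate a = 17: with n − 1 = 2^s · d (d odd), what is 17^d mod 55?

n − 1 = 54 = 2^1 · 27, so s = 1 and d = 27.
17^27 mod 55 = 8.

8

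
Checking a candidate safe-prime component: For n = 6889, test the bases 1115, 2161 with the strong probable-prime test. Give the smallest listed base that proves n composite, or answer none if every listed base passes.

none

n − 1 = 6888 = 2^3 · 861, so s = 3 and d = 861.
Base 1115: x_0 = 1115^861 mod 6889 = 1. x_0 = 1, so 1115 is not a witness.
Base 2161: x_0 = 2161^861 mod 6889 = 1. x_0 = 1, so 2161 is not a witness.
No listed base is a witness for 6889.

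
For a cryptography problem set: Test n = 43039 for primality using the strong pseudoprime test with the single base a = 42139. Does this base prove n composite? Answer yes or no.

n − 1 = 43038 = 2^1 · 21519, so s = 1 and d = 21519.
x_0 = 42139^21519 mod 43039 = 29017.
x_0 ∉ {1, 43038} and s = 1, so 42139 is a Miller–Rabin witness and 43039 is composite.

yes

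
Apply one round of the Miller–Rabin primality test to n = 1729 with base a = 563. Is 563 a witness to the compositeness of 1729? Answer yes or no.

no

n − 1 = 1728 = 2^6 · 27, so s = 6 and d = 27.
By repeated squaring, 563^27 ≡ 1728 (mod 1729).
x_0 = 563^27 mod 1729 = 1728.
x_0 = 1728 ≡ −1, so 563 is not a witness.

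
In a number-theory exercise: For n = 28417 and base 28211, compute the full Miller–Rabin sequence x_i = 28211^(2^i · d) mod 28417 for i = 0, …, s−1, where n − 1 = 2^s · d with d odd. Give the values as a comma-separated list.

n − 1 = 28416 = 2^8 · 111, so s = 8 and d = 111.
x_0 = 28211^111 mod 28417 = 4121.
x_1 = 4121^2 mod 28417 = 17692.
x_2 = 17692^2 mod 28417 = 22026.
x_3 = 22026^2 mod 28417 = 9652.
x_4 = 9652^2 mod 28417 = 10178.
x_5 = 10178^2 mod 28417 = 11719.
x_6 = 11719^2 mod 28417 = 24017.
x_7 = 24017^2 mod 28417 = 8023.

4121, 17692, 22026, 9652, 10178, 11719, 24017, 8023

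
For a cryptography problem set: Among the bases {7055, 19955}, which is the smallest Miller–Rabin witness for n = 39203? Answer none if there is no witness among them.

n − 1 = 39202 = 2^1 · 19601, so s = 1 and d = 19601.
Base 7055: x_0 = 7055^19601 mod 39203 = 20057. x_0 ∉ {1, 39202} and s = 1, so 7055 is a Miller–Rabin witness and 39203 is composite.
Base 19955: x_0 = 19955^19601 mod 39203 = 37488. x_0 ∉ {1, 39202} and s = 1, so 19955 is a Miller–Rabin witness and 39203 is composite.
The smallest witness among the given bases is 7055.

7055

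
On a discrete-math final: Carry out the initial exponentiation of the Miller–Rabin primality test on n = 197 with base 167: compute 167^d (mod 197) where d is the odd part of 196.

183

n − 1 = 196 = 2^2 · 49, so s = 2 and d = 49.
167^49 mod 197 = 183.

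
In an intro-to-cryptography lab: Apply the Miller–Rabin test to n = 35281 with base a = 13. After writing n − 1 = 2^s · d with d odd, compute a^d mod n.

18558

n − 1 = 35280 = 2^4 · 2205, so s = 4 and d = 2205.
13^2205 mod 35281 = 18558.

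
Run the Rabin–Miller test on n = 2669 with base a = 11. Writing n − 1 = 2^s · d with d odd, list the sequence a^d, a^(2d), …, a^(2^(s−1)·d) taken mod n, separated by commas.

n − 1 = 2668 = 2^2 · 667, so s = 2 and d = 667.
x_0 = 11^667 mod 2669 = 1610.
x_1 = 1610^2 mod 2669 = 501.

1610, 501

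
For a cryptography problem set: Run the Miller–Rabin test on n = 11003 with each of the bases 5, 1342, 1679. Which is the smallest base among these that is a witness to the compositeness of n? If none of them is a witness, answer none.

n − 1 = 11002 = 2^1 · 5501, so s = 1 and d = 5501.
Base 5: x_0 = 5^5501 mod 11003 = 11002. x_0 = 11002 ≡ −1, so 5 is not a witness.
Base 1342: x_0 = 1342^5501 mod 11003 = 11002. x_0 = 11002 ≡ −1, so 1342 is not a witness.
Base 1679: x_0 = 1679^5501 mod 11003 = 1. x_0 = 1, so 1679 is not a witness.
No listed base is a witness for 11003.

none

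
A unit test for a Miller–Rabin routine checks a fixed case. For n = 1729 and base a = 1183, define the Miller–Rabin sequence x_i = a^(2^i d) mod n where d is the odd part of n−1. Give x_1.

1274

n − 1 = 1728 = 2^6 · 27, so s = 6 and d = 27.
x_0 = 1183^27 mod 1729 = 1274.
x_1 = 1274^2 mod 1729 = 1274.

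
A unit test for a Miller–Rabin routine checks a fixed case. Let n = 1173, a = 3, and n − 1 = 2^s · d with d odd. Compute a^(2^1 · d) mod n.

1062

n − 1 = 1172 = 2^2 · 293, so s = 2 and d = 293.
Repeated squaring mod 1173: 3^1 ≡ 3, 3^2 ≡ 9, 3^4 ≡ 81, 3^8 ≡ 696, 3^16 ≡ 1140, 3^32 ≡ 1089, 3^64 ≡ 18, 3^128 ≡ 324, 3^256 ≡ 579.
293 = 256 + 32 + 4 + 1, so 3^293 ≡ 579·1089·81·3 ≡ 600 (mod 1173).
x_0 = 600.
x_1 = 600^2 mod 1173 = 1062.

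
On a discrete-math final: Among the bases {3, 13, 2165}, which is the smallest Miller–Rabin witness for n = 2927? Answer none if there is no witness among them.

none

n − 1 = 2926 = 2^1 · 1463, so s = 1 and d = 1463.
Base 3: x_0 = 3^1463 mod 2927 = 1. x_0 = 1, so 3 is not a witness.
Base 13: x_0 = 13^1463 mod 2927 = 2926. x_0 = 2926 ≡ −1, so 13 is not a witness.
Base 2165: x_0 = 2165^1463 mod 2927 = 2926. x_0 = 2926 ≡ −1, so 2165 is not a witness.
No listed base is a witness for 2927.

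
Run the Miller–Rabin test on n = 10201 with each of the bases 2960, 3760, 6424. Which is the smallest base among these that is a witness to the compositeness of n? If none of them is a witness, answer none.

3760

n − 1 = 10200 = 2^3 · 1275, so s = 3 and d = 1275.
Base 2960: x_0 = 2960^1275 mod 10201 = 1. x_0 = 1, so 2960 is not a witness.
Base 3760: x_0 = 3760^1275 mod 10201 = 6059. x_0 is neither 1 nor 10200, so continue squaring. x_1 = 6059^2 mod 10201 = 8283. x_2 = 8283^2 mod 10201 = 6364. Reached i = s−1 = 2 without hitting −1: 3760 is a Miller–Rabin witness and 10201 is composite.
Base 6424: x_0 = 6424^1275 mod 10201 = 7868. x_0 is neither 1 nor 10200, so continue squaring. x_1 = 7868^2 mod 10201 = 5756. x_2 = 5756^2 mod 10201 = 8889. Reached i = s−1 = 2 without hitting −1: 6424 is a Miller–Rabin witness and 10201 is composite.
The smallest witness among the given bases is 3760.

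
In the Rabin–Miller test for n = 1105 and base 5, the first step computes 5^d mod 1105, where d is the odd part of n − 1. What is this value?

n − 1 = 1104 = 2^4 · 69, so s = 4 and d = 69.
By repeated squaring, 5^69 ≡ 915 (mod 1105).

915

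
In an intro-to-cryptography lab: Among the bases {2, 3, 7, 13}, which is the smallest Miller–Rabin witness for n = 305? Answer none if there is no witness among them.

n − 1 = 304 = 2^4 · 19, so s = 4 and d = 19.
Base 2: x_0 = 2^19 mod 305 = 298. x_0 is neither 1 nor 304, so continue squaring. x_1 = 298^2 mod 305 = 49. x_2 = 49^2 mod 305 = 266. x_3 = 266^2 mod 305 = 301. Reached i = s−1 = 3 without hitting −1: 2 is a Miller–Rabin witness and 305 is composite.
Base 3: x_0 = 3^19 mod 305 = 102. x_0 is neither 1 nor 304, so continue squaring. x_1 = 102^2 mod 305 = 34. x_2 = 34^2 mod 305 = 241. x_3 = 241^2 mod 305 = 131. Reached i = s−1 = 3 without hitting −1: 3 is a Miller–Rabin witness and 305 is composite.
Base 7: x_0 = 7^19 mod 305 = 303. x_0 is neither 1 nor 304, so continue squaring. x_1 = 303^2 mod 305 = 4. x_2 = 4^2 mod 305 = 16. x_3 = 16^2 mod 305 = 256. Reached i = s−1 = 3 without hitting −1: 7 is a Miller–Rabin witness and 305 is composite.
Base 13: x_0 = 13^19 mod 305 = 257. x_0 is neither 1 nor 304, so continue squaring. x_1 = 257^2 mod 305 = 169. x_2 = 169^2 mod 305 = 196. x_3 = 196^2 mod 305 = 291. Reached i = s−1 = 3 without hitting −1: 13 is a Miller–Rabin witness and 305 is composite.
The smallest witness among the given bases is 2.

2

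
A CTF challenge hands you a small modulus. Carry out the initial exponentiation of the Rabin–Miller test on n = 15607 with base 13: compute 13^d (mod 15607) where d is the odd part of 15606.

15606

n − 1 = 15606 = 2^1 · 7803, so s = 1 and d = 7803.
13^7803 mod 15607 = 15606.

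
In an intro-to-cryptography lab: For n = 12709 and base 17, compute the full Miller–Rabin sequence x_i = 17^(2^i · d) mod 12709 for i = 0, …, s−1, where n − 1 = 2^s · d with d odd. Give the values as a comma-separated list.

n − 1 = 12708 = 2^2 · 3177, so s = 2 and d = 3177.
x_0 = 17^3177 mod 12709 = 4681.
x_1 = 4681^2 mod 12709 = 1445.

4681, 1445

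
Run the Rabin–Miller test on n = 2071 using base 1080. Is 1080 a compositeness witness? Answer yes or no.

yes

n − 1 = 2070 = 2^1 · 1035, so s = 1 and d = 1035.
x_0 = 1080^1035 mod 2071 = 210.
x_0 ∉ {1, 2070} and s = 1, so 1080 is a Miller–Rabin witness and 2071 is composite.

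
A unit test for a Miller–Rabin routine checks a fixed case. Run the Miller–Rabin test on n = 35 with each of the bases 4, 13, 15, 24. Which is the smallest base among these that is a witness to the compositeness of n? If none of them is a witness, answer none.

4

n − 1 = 34 = 2^1 · 17, so s = 1 and d = 17.
Base 4: x_0 = 4^17 mod 35 = 9. x_0 ∉ {1, 34} and s = 1, so 4 is a Miller–Rabin witness and 35 is composite.
Base 13: x_0 = 13^17 mod 35 = 13. x_0 ∉ {1, 34} and s = 1, so 13 is a Miller–Rabin witness and 35 is composite.
Base 15: x_0 = 15^17 mod 35 = 15. x_0 ∉ {1, 34} and s = 1, so 15 is a Miller–Rabin witness and 35 is composite.
Base 24: x_0 = 24^17 mod 35 = 19. x_0 ∉ {1, 34} and s = 1, so 24 is a Miller–Rabin witness and 35 is composite.
The smallest witness among the given bases is 4.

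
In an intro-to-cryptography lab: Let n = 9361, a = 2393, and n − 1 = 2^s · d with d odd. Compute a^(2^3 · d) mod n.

n − 1 = 9360 = 2^4 · 585, so s = 4 and d = 585.
Repeated squaring mod 9361: 2393^1 ≡ 2393, 2393^2 ≡ 6878, 2393^4 ≡ 5751, 2393^8 ≡ 1588, 2393^16 ≡ 3635, 2393^32 ≡ 4854, 2393^64 ≡ 9040, 2393^128 ≡ 70, 2393^256 ≡ 4900, 2393^512 ≡ 8396.
585 = 512 + 64 + 8 + 1, so 2393^585 ≡ 8396·9040·1588·2393 ≡ 1220 (mod 9361).
x_0 = 1220.
x_1 = 1220^2 mod 9361 = 1.
x_2 = 1^2 mod 9361 = 1.
x_3 = 1^2 mod 9361 = 1.

1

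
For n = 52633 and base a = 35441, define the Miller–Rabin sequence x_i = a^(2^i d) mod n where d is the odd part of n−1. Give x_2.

n − 1 = 52632 = 2^3 · 6579, so s = 3 and d = 6579.
x_0 = 35441^6579 mod 52633 = 33579.
x_1 = 33579^2 mod 52633 = 45115.
x_2 = 45115^2 mod 52633 = 45115.

45115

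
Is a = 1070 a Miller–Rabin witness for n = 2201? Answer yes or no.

no

n − 1 = 2200 = 2^3 · 275, so s = 3 and d = 275.
x_0 = 1070^275 mod 2201 = 1.
x_0 = 1, so 1070 is not a witness.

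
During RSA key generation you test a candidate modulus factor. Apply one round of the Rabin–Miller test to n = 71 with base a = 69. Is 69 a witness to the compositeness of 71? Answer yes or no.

n − 1 = 70 = 2^1 · 35, so s = 1 and d = 35.
x_0 = 69^35 mod 71 = 70.
x_0 = 70 ≡ −1, so 69 is not a witness.

no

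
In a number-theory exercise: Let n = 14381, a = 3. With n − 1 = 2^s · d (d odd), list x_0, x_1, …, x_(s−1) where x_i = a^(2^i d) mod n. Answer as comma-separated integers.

n − 1 = 14380 = 2^2 · 3595, so s = 2 and d = 3595.
x_0 = 3^3595 mod 14381 = 12699.
x_1 = 12699^2 mod 14381 = 10448.

12699, 10448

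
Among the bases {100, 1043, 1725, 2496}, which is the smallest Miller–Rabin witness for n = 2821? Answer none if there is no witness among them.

n − 1 = 2820 = 2^2 · 705, so s = 2 and d = 705.
Base 100: x_0 = 100^705 mod 2821 = 1. x_0 = 1, so 100 is not a witness.
Base 1043: x_0 = 1043^705 mod 2821 = 2016. x_0 is neither 1 nor 2820, so continue squaring. x_1 = 2016^2 mod 2821 = 2016. Reached i = s−1 = 1 without hitting −1: 1043 is a Miller–Rabin witness and 2821 is composite.
Base 1725: x_0 = 1725^705 mod 2821 = 1210. x_0 is neither 1 nor 2820, so continue squaring. x_1 = 1210^2 mod 2821 = 1. x_1 = 1 but x_0 ≠ ±1, a nontrivial square root of 1 — 1725 is a witness and 2821 is composite.
Base 2496: x_0 = 2496^705 mod 2821 = 2171. x_0 is neither 1 nor 2820, so continue squaring. x_1 = 2171^2 mod 2821 = 2171. Reached i = s−1 = 1 without hitting −1: 2496 is a Miller–Rabin witness and 2821 is composite.
The smallest witness among the given bases is 1043.

1043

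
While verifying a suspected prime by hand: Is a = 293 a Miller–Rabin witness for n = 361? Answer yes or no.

no

n − 1 = 360 = 2^3 · 45, so s = 3 and d = 45.
Repeated squaring mod 361: 293^1 ≡ 293, 293^2 ≡ 292, 293^4 ≡ 68, 293^8 ≡ 292, 293^16 ≡ 68, 293^32 ≡ 292.
45 = 32 + 8 + 4 + 1, so 293^45 ≡ 292·292·68·293 ≡ 360 (mod 361).
x_0 = 293^45 mod 361 = 360.
x_0 = 360 ≡ −1, so 293 is not a witness.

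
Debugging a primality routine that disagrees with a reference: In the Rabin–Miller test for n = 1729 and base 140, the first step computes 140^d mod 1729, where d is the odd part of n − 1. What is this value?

n − 1 = 1728 = 2^6 · 27, so s = 6 and d = 27.
140^27 mod 1729 = 77.

77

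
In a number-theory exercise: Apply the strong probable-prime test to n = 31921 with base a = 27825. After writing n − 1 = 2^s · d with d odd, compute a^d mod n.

20123

n − 1 = 31920 = 2^4 · 1995, so s = 4 and d = 1995.
27825^1995 mod 31921 = 20123.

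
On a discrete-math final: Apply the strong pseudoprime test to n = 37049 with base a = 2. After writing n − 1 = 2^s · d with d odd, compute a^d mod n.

n − 1 = 37048 = 2^3 · 4631, so s = 3 and d = 4631.
2^4631 mod 37049 = 37048.

37048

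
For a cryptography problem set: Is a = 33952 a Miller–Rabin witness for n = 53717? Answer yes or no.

no

n − 1 = 53716 = 2^2 · 13429, so s = 2 and d = 13429.
x_0 = 33952^13429 mod 53717 = 53716.
x_0 = 53716 ≡ −1, so 33952 is not a witness.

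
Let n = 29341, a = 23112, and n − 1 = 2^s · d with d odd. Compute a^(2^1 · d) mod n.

29340

n − 1 = 29340 = 2^2 · 7335, so s = 2 and d = 7335.
x_0 = 23112^7335 mod 29341 = 10847.
x_1 = 10847^2 mod 29341 = 29340.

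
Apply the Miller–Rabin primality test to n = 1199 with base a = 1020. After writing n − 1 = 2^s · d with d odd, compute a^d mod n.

n − 1 = 1198 = 2^1 · 599, so s = 1 and d = 599.
Repeated squaring mod 1199: 1020^1 ≡ 1020, 1020^2 ≡ 867, 1020^4 ≡ 1115, 1020^8 ≡ 1061, 1020^16 ≡ 1059, 1020^32 ≡ 416, 1020^64 ≡ 400, 1020^128 ≡ 533, 1020^256 ≡ 1125, 1020^512 ≡ 680.
599 = 512 + 64 + 16 + 4 + 2 + 1, so 1020^599 ≡ 680·400·1059·1115·867·1020 ≡ 1096 (mod 1199).

1096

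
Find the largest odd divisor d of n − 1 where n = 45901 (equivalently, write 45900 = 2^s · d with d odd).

Halving: 45900 → 22950 → 11475; 11475 is odd.
So 45900 = 2^2 · 11475.

11475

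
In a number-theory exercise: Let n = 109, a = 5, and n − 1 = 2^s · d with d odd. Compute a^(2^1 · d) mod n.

1

n − 1 = 108 = 2^2 · 27, so s = 2 and d = 27.
x_0 = 5^27 mod 109 = 1.
x_1 = 1^2 mod 109 = 1.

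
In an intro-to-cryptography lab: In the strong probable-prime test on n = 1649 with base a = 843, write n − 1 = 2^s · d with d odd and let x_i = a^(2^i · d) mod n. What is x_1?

467

n − 1 = 1648 = 2^4 · 103, so s = 4 and d = 103.
Repeated squaring mod 1649: 843^1 ≡ 843, 843^2 ≡ 1579, 843^4 ≡ 1602, 843^8 ≡ 560, 843^16 ≡ 290, 843^32 ≡ 1, 843^64 ≡ 1.
103 = 64 + 32 + 4 + 2 + 1, so 843^103 ≡ 1·1·1602·1579·843 ≡ 1501 (mod 1649).
x_0 = 1501.
x_1 = 1501^2 mod 1649 = 467.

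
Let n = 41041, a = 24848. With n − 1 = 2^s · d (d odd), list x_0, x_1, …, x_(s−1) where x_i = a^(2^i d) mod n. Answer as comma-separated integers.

4542, 27182, 1, 1

n − 1 = 41040 = 2^4 · 2565, so s = 4 and d = 2565.
x_0 = 24848^2565 mod 41041 = 4542.
x_1 = 4542^2 mod 41041 = 27182.
x_2 = 27182^2 mod 41041 = 1.
x_3 = 1^2 mod 41041 = 1.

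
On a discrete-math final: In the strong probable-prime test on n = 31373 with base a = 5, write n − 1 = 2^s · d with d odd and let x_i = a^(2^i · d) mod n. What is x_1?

n − 1 = 31372 = 2^2 · 7843, so s = 2 and d = 7843.
x_0 = 5^7843 mod 31373 = 27002.
x_1 = 27002^2 mod 31373 = 30857.

30857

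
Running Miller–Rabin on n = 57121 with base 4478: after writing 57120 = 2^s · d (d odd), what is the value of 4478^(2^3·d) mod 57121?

n − 1 = 57120 = 2^5 · 1785, so s = 5 and d = 1785.
x_0 = 4478^1785 mod 57121 = 53776.
x_1 = 53776^2 mod 57121 = 50430.
x_2 = 50430^2 mod 57121 = 43738.
x_3 = 43738^2 mod 57121 = 30354.

30354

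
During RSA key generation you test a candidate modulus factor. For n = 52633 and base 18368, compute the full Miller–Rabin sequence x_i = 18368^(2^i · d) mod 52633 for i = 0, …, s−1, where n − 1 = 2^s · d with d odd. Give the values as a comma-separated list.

n − 1 = 52632 = 2^3 · 6579, so s = 3 and d = 6579.
x_0 = 18368^6579 mod 52633 = 8344.
x_1 = 8344^2 mod 52633 = 41510.
x_2 = 41510^2 mod 52633 = 33579.

8344, 41510, 33579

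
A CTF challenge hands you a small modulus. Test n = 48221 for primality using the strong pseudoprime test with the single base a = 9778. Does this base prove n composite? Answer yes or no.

no

n − 1 = 48220 = 2^2 · 12055, so s = 2 and d = 12055.
x_0 = 9778^12055 mod 48221 = 45100.
x_0 is neither 1 nor 48220, so continue squaring.
x_1 = 45100^2 mod 48221 = 48220.
x_1 ≡ −1, so 9778 is not a witness.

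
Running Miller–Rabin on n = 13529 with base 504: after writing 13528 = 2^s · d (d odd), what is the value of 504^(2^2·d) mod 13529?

2642

n − 1 = 13528 = 2^3 · 1691, so s = 3 and d = 1691.
x_0 = 504^1691 mod 13529 = 11691.
x_1 = 11691^2 mod 13529 = 9523.
x_2 = 9523^2 mod 13529 = 2642.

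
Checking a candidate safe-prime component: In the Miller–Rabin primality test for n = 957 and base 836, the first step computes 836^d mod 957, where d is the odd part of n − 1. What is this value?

n − 1 = 956 = 2^2 · 239, so s = 2 and d = 239.
836^239 mod 957 = 836.

836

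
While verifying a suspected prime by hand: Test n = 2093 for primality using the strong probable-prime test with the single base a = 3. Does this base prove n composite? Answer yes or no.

n − 1 = 2092 = 2^2 · 523, so s = 2 and d = 523.
Repeated squaring mod 2093: 3^1 ≡ 3, 3^2 ≡ 9, 3^4 ≡ 81, 3^8 ≡ 282, 3^16 ≡ 2083, 3^32 ≡ 100, 3^64 ≡ 1628, 3^128 ≡ 646, 3^256 ≡ 809, 3^512 ≡ 1465.
523 = 512 + 8 + 2 + 1, so 3^523 ≡ 1465·282·9·3 ≡ 913 (mod 2093).
x_0 = 3^523 mod 2093 = 913.
x_0 is neither 1 nor 2092, so continue squaring.
x_1 = 913^2 mod 2093 = 555.
Reached i = s−1 = 1 without hitting −1: 3 is a Miller–Rabin witness and 2093 is composite.

yes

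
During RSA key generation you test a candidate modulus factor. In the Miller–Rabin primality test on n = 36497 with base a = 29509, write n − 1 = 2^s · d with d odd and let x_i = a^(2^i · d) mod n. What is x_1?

n − 1 = 36496 = 2^4 · 2281, so s = 4 and d = 2281.
x_0 = 29509^2281 mod 36497 = 36018.
x_1 = 36018^2 mod 36497 = 10459.

10459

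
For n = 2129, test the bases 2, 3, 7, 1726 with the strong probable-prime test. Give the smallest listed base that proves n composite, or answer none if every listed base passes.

none

n − 1 = 2128 = 2^4 · 133, so s = 4 and d = 133.
Base 2: x_0 = 2^133 mod 2129 = 372. x_0 is neither 1 nor 2128, so continue squaring. x_1 = 372^2 mod 2129 = 2128. x_1 ≡ −1, so 2 is not a witness.
Base 3: x_0 = 3^133 mod 2129 = 1541. x_0 is neither 1 nor 2128, so continue squaring. x_1 = 1541^2 mod 2129 = 846. x_2 = 846^2 mod 2129 = 372. x_3 = 372^2 mod 2129 = 2128. x_3 ≡ −1, so 3 is not a witness.
Base 7: x_0 = 7^133 mod 2129 = 846. x_0 is neither 1 nor 2128, so continue squaring. x_1 = 846^2 mod 2129 = 372. x_2 = 372^2 mod 2129 = 2128. x_2 ≡ −1, so 7 is not a witness.
Base 1726: x_0 = 1726^133 mod 2129 = 738. x_0 is neither 1 nor 2128, so continue squaring. x_1 = 738^2 mod 2129 = 1749. x_2 = 1749^2 mod 2129 = 1757. x_3 = 1757^2 mod 2129 = 2128. x_3 ≡ −1, so 1726 is not a witness.
No listed base is a witness for 2129.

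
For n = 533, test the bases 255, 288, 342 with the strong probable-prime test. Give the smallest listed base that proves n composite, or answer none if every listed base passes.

288

n − 1 = 532 = 2^2 · 133, so s = 2 and d = 133.
Base 255: x_0 = 255^133 mod 533 = 255. x_0 is neither 1 nor 532, so continue squaring. x_1 = 255^2 mod 533 = 532. x_1 ≡ −1, so 255 is not a witness.
Base 288: x_0 = 288^133 mod 533 = 288. x_0 is neither 1 nor 532, so continue squaring. x_1 = 288^2 mod 533 = 329. Reached i = s−1 = 1 without hitting −1: 288 is a Miller–Rabin witness and 533 is composite.
Base 342: x_0 = 342^133 mod 533 = 355. x_0 is neither 1 nor 532, so continue squaring. x_1 = 355^2 mod 533 = 237. Reached i = s−1 = 1 without hitting −1: 342 is a Miller–Rabin witness and 533 is composite.
The smallest witness among the given bases is 288.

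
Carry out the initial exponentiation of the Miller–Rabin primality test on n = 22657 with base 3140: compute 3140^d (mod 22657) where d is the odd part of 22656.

n − 1 = 22656 = 2^7 · 177, so s = 7 and d = 177.
3140^177 mod 22657 = 15477.

15477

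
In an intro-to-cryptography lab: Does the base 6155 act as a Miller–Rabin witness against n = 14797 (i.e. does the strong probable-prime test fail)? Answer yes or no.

n − 1 = 14796 = 2^2 · 3699, so s = 2 and d = 3699.
x_0 = 6155^3699 mod 14797 = 272.
x_0 is neither 1 nor 14796, so continue squaring.
x_1 = 272^2 mod 14797 = 14796.
x_1 ≡ −1, so 6155 is not a witness.

no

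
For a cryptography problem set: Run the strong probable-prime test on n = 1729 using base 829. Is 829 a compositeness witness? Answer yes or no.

no

n − 1 = 1728 = 2^6 · 27, so s = 6 and d = 27.
By repeated squaring, 829^27 ≡ 1728 (mod 1729).
x_0 = 829^27 mod 1729 = 1728.
x_0 = 1728 ≡ −1, so 829 is not a witness.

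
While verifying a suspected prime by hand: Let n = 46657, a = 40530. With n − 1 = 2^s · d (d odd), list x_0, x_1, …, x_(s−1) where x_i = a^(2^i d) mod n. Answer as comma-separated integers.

21750, 7177, 1, 1, 1, 1

n − 1 = 46656 = 2^6 · 729, so s = 6 and d = 729.
x_0 = 40530^729 mod 46657 = 21750.
x_1 = 21750^2 mod 46657 = 7177.
x_2 = 7177^2 mod 46657 = 1.
x_3 = 1^2 mod 46657 = 1.
x_4 = 1^2 mod 46657 = 1.
x_5 = 1^2 mod 46657 = 1.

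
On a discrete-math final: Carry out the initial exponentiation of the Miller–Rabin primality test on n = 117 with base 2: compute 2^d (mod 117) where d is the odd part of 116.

32

n − 1 = 116 = 2^2 · 29, so s = 2 and d = 29.
Repeated squaring mod 117: 2^1 ≡ 2, 2^2 ≡ 4, 2^4 ≡ 16, 2^8 ≡ 22, 2^16 ≡ 16.
29 = 16 + 8 + 4 + 1, so 2^29 ≡ 16·22·16·2 ≡ 32 (mod 117).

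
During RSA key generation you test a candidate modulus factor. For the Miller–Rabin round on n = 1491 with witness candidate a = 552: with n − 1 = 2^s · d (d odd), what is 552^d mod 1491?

n − 1 = 1490 = 2^1 · 745, so s = 1 and d = 745.
552^745 mod 1491 = 678.

678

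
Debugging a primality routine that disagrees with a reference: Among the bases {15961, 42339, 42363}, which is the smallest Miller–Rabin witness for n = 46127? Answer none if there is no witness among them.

15961

n − 1 = 46126 = 2^1 · 23063, so s = 1 and d = 23063.
Base 15961: x_0 = 15961^23063 mod 46127 = 6220. x_0 ∉ {1, 46126} and s = 1, so 15961 is a Miller–Rabin witness and 46127 is composite.
Base 42339: x_0 = 42339^23063 mod 46127 = 26418. x_0 ∉ {1, 46126} and s = 1, so 42339 is a Miller–Rabin witness and 46127 is composite.
Base 42363: x_0 = 42363^23063 mod 46127 = 36508. x_0 ∉ {1, 46126} and s = 1, so 42363 is a Miller–Rabin witness and 46127 is composite.
The smallest witness among the given bases is 15961.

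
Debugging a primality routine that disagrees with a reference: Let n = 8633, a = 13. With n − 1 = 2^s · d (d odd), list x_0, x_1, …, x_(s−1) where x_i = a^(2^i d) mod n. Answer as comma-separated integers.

n − 1 = 8632 = 2^3 · 1079, so s = 3 and d = 1079.
x_0 = 13^1079 mod 8633 = 3919.
x_1 = 3919^2 mod 8633 = 454.
x_2 = 454^2 mod 8633 = 7557.

3919, 454, 7557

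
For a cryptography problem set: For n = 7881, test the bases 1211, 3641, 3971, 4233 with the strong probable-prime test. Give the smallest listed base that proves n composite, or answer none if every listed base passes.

n − 1 = 7880 = 2^3 · 985, so s = 3 and d = 985.
Base 1211: x_0 = 1211^985 mod 7881 = 101. x_0 is neither 1 nor 7880, so continue squaring. x_1 = 101^2 mod 7881 = 2320. x_2 = 2320^2 mod 7881 = 7558. Reached i = s−1 = 2 without hitting −1: 1211 is a Miller–Rabin witness and 7881 is composite.
Base 3641: x_0 = 3641^985 mod 7881 = 2018. x_0 is neither 1 nor 7880, so continue squaring. x_1 = 2018^2 mod 7881 = 5728. x_2 = 5728^2 mod 7881 = 1381. Reached i = s−1 = 2 without hitting −1: 3641 is a Miller–Rabin witness and 7881 is composite.
Base 3971: x_0 = 3971^985 mod 7881 = 6602. x_0 is neither 1 nor 7880, so continue squaring. x_1 = 6602^2 mod 7881 = 4474. x_2 = 4474^2 mod 7881 = 6817. Reached i = s−1 = 2 without hitting −1: 3971 is a Miller–Rabin witness and 7881 is composite.
Base 4233: x_0 = 4233^985 mod 7881 = 5163. x_0 is neither 1 nor 7880, so continue squaring. x_1 = 5163^2 mod 7881 = 3027. x_2 = 3027^2 mod 7881 = 5007. Reached i = s−1 = 2 without hitting −1: 4233 is a Miller–Rabin witness and 7881 is composite.
The smallest witness among the given bases is 1211.

1211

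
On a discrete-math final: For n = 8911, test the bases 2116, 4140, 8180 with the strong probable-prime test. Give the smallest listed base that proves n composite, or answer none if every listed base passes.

4140

n − 1 = 8910 = 2^1 · 4455, so s = 1 and d = 4455.
Base 2116: x_0 = 2116^4455 mod 8911 = 1. x_0 = 1, so 2116 is not a witness.
Base 4140: x_0 = 4140^4455 mod 8911 = 2813. x_0 ∉ {1, 8910} and s = 1, so 4140 is a Miller–Rabin witness and 8911 is composite.
Base 8180: x_0 = 8180^4455 mod 8911 = 6098. x_0 ∉ {1, 8910} and s = 1, so 8180 is a Miller–Rabin witness and 8911 is composite.
The smallest witness among the given bases is 4140.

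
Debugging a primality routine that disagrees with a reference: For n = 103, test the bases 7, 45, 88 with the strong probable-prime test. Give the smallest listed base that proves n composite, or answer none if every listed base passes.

none

n − 1 = 102 = 2^1 · 51, so s = 1 and d = 51.
Base 7: x_0 = 7^51 mod 103 = 1. x_0 = 1, so 7 is not a witness.
Base 45: x_0 = 45^51 mod 103 = 102. x_0 = 102 ≡ −1, so 45 is not a witness.
Base 88: x_0 = 88^51 mod 103 = 102. x_0 = 102 ≡ −1, so 88 is not a witness.
No listed base is a witness for 103.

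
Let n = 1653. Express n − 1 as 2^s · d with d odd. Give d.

413

Halving: 1652 → 826 → 413; 413 is odd.
So 1652 = 2^2 · 413.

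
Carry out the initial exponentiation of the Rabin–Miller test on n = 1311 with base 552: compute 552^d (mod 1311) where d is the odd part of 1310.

n − 1 = 1310 = 2^1 · 655, so s = 1 and d = 655.
By repeated squaring, 552^655 ≡ 552 (mod 1311).

552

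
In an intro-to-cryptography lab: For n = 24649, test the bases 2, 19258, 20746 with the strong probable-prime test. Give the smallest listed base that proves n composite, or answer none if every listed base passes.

n − 1 = 24648 = 2^3 · 3081, so s = 3 and d = 3081.
Base 2: x_0 = 2^3081 mod 24649 = 6779. x_0 is neither 1 nor 24648, so continue squaring. x_1 = 6779^2 mod 24649 = 9105. x_2 = 9105^2 mod 24649 = 6438. Reached i = s−1 = 2 without hitting −1: 2 is a Miller–Rabin witness and 24649 is composite.
Base 19258: x_0 = 19258^3081 mod 24649 = 6936. x_0 is neither 1 nor 24648, so continue squaring. x_1 = 6936^2 mod 24649 = 17897. x_2 = 17897^2 mod 24649 = 13503. Reached i = s−1 = 2 without hitting −1: 19258 is a Miller–Rabin witness and 24649 is composite.
Base 20746: x_0 = 20746^3081 mod 24649 = 14786. x_0 is neither 1 nor 24648, so continue squaring. x_1 = 14786^2 mod 24649 = 13815. x_2 = 13815^2 mod 24649 = 21667. Reached i = s−1 = 2 without hitting −1: 20746 is a Miller–Rabin witness and 24649 is composite.
The smallest witness among the given bases is 2.

2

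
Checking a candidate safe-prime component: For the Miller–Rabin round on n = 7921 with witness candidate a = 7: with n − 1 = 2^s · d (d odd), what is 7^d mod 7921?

3701

n − 1 = 7920 = 2^4 · 495, so s = 4 and d = 495.
7^495 mod 7921 = 3701.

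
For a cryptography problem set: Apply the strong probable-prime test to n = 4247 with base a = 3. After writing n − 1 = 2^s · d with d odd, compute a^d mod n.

n − 1 = 4246 = 2^1 · 2123, so s = 1 and d = 2123.
3^2123 mod 4247 = 1158.

1158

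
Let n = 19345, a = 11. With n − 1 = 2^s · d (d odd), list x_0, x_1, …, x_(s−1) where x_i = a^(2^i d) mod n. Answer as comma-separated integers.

n − 1 = 19344 = 2^4 · 1209, so s = 4 and d = 1209.
x_0 = 11^1209 mod 19345 = 14256.
x_1 = 14256^2 mod 19345 = 14311.
x_2 = 14311^2 mod 19345 = 18551.
x_3 = 18551^2 mod 19345 = 11396.

14256, 14311, 18551, 11396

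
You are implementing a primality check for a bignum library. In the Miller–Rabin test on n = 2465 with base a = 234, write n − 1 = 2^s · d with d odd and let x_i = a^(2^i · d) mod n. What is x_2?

1

n − 1 = 2464 = 2^5 · 77, so s = 5 and d = 77.
Repeated squaring mod 2465: 234^1 ≡ 234, 234^2 ≡ 526, 234^4 ≡ 596, 234^8 ≡ 256, 234^16 ≡ 1446, 234^32 ≡ 596, 234^64 ≡ 256.
77 = 64 + 8 + 4 + 1, so 234^77 ≡ 256·256·596·234 ≡ 829 (mod 2465).
x_0 = 829.
x_1 = 829^2 mod 2465 = 1971.
x_2 = 1971^2 mod 2465 = 1.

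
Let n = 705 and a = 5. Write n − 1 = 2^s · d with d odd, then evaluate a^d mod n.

530

n − 1 = 704 = 2^6 · 11, so s = 6 and d = 11.
5^11 mod 705 = 530.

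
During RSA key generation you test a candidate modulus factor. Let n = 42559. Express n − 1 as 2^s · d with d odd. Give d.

Halving: 42558 → 21279; 21279 is odd.
So 42558 = 2^1 · 21279.

21279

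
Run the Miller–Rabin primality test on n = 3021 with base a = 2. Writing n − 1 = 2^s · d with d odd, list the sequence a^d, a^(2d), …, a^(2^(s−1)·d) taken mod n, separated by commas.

n − 1 = 3020 = 2^2 · 755, so s = 2 and d = 755.
x_0 = 2^755 mod 3021 = 1853.
x_1 = 1853^2 mod 3021 = 1753.

1853, 1753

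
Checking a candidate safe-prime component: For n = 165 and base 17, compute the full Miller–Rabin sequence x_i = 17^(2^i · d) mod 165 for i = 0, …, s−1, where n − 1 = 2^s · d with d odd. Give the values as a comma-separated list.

n − 1 = 164 = 2^2 · 41, so s = 2 and d = 41.
x_0 = 17^41 mod 165 = 17.
x_1 = 17^2 mod 165 = 124.

17, 124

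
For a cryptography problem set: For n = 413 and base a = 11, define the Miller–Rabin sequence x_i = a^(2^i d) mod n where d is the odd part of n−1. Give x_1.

380

n − 1 = 412 = 2^2 · 103, so s = 2 and d = 103.
x_0 = 11^103 mod 413 = 165.
x_1 = 165^2 mod 413 = 380.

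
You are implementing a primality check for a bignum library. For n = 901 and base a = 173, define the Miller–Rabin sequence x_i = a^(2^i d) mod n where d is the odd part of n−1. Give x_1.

n − 1 = 900 = 2^2 · 225, so s = 2 and d = 225.
x_0 = 173^225 mod 901 = 853.
x_1 = 853^2 mod 901 = 502.

502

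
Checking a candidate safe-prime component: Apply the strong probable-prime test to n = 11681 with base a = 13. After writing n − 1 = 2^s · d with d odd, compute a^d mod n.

3401

n − 1 = 11680 = 2^5 · 365, so s = 5 and d = 365.
13^365 mod 11681 = 3401.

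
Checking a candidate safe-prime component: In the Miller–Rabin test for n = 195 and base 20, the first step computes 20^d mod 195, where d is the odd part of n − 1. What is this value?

n − 1 = 194 = 2^1 · 97, so s = 1 and d = 97.
Repeated squaring mod 195: 20^1 ≡ 20, 20^2 ≡ 10, 20^4 ≡ 100, 20^8 ≡ 55, 20^16 ≡ 100, 20^32 ≡ 55, 20^64 ≡ 100.
97 = 64 + 32 + 1, so 20^97 ≡ 100·55·20 ≡ 20 (mod 195).

20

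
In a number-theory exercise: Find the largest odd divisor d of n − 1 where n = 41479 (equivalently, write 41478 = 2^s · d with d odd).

20739

Halving: 41478 → 20739; 20739 is odd.
So 41478 = 2^1 · 20739.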